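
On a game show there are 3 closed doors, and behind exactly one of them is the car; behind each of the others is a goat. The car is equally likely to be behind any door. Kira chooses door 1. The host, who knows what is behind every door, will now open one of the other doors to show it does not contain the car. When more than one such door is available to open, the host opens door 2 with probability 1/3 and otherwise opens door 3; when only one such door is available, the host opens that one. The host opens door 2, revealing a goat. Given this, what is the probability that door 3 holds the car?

Apply Bayes' rule, conditioning on where the car actually is.
If it is behind door 1 (prior 1/3): door 2 is available, opened with probability 1/3; weight (1/3)·(1/3) = 1/9.
If it is behind door 2 (prior 1/3): the host opened door 2, so this case is ruled out; weight (1/3)·0 = 0.
If it is behind door 3 (prior 1/3): only door 2 is available, probability 1; weight (1/3)·1 = 1/3.
The weights sum to 4/9.
So P(the car behind door 3 | the host opened door 2) = (1/3) / (4/9) = 3/4.

3/4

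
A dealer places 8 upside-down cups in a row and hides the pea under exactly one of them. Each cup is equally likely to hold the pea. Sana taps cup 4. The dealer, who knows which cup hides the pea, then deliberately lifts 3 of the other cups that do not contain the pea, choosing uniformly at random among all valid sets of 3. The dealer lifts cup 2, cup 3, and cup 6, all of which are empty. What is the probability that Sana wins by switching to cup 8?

7/32

Condition on the true location of the pea.
If it is under any of cups 1, 5, 7, and 8 (prior 1/8 each): the dealer has 20 equally likely choices, so probability 1/20; weight (1/8)·(1/20) = 1/160 each.
If it is under any of cups 2, 3, and 6 (prior 1/8 each): that cup was opened and seen not to hold the prize — ruled out; weight (1/8)·0 = 0 each.
If it is under cup 4 (prior 1/8): the dealer has 35 equally likely choices, so probability 1/35; weight (1/8)·(1/35) = 1/280.
The weights sum to 1/35.
So P(the pea under cup 8 | the dealer opened cup 2, cup 3, and cup 6) = (1/160) / (1/35) = 7/32.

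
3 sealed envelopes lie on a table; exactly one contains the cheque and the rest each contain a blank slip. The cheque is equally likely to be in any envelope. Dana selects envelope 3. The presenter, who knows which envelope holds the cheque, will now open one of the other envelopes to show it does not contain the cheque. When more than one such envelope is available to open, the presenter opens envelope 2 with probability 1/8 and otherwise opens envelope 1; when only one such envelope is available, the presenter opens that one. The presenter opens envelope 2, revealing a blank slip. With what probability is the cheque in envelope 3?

Consider each possible location of the cheque in turn.
If it is in envelope 1 (prior 1/3): only envelope 2 is available, probability 1; weight (1/3)·1 = 1/3.
If it is in envelope 2 (prior 1/3): the presenter opened envelope 2, so this case is ruled out; weight (1/3)·0 = 0.
If it is in envelope 3 (prior 1/3): envelope 2 is available, opened with probability 1/8; weight (1/3)·(1/8) = 1/24.
The weights sum to 3/8.
So P(the cheque in envelope 3 | the presenter opened envelope 2) = (1/24) / (3/8) = 1/9.

1/9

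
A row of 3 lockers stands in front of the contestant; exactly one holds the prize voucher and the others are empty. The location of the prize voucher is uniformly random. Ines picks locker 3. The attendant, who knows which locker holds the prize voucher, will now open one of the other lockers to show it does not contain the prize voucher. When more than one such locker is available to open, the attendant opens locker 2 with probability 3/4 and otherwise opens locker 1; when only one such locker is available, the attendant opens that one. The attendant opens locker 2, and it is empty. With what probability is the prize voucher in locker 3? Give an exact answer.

3/7

Condition on the true location of the prize voucher.
If it is in locker 1 (prior 1/3): only locker 2 is available, probability 1; weight (1/3)·1 = 1/3.
If it is in locker 2 (prior 1/3): the attendant opened locker 2, so this case is ruled out; weight (1/3)·0 = 0.
If it is in locker 3 (prior 1/3): locker 2 is available, opened with probability 3/4; weight (1/3)·(3/4) = 1/4.
The weights sum to 7/12.
So P(the prize voucher in locker 3 | the attendant opened locker 2) = (1/4) / (7/12) = 3/7.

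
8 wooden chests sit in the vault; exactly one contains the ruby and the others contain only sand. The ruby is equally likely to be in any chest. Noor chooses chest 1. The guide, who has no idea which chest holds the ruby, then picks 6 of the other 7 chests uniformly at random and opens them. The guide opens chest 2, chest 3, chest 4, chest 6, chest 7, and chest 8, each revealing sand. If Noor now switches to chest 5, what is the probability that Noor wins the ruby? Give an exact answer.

1/2

Consider each possible location of the ruby in turn.
If it is in either of chests 1 and 5 (prior 1/8 each): the guide picks exactly this set with probability 1/7 regardless, and none is the prize; weight (1/8)·(1/7) = 1/56 each.
If it is in any of chests 2, 3, 4, 6, 7, and 8 (prior 1/8 each): that chest was opened and seen not to hold the prize — ruled out; weight (1/8)·0 = 0 each.
The weights sum to 1/28.
So P(the ruby in chest 5 | the guide opened chest 2, chest 3, chest 4, chest 6, chest 7, and chest 8) = (1/56) / (1/28) = 1/2.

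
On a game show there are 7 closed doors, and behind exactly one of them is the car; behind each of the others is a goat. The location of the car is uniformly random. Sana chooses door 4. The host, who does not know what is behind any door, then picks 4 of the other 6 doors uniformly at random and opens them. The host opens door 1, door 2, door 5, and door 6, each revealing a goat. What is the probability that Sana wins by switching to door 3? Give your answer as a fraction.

Because the host chose which doors to open without knowing where the car is, the choice is independent of the prize location. Learning that none of the 4 opened doors holds the car simply rules out those 4 locations and leaves the remaining 3 doors still equally likely by symmetry.
So P(the car behind door 3) = 1/3.

1/3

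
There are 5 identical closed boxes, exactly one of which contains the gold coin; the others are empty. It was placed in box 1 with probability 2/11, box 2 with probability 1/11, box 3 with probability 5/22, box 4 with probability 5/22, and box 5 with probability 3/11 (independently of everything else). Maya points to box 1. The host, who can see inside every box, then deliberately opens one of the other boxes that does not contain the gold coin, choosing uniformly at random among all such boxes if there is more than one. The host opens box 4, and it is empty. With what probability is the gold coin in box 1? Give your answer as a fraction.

Consider each possible location of the gold coin in turn.
If it is in box 1 (prior 2/11): the host has 4 equally likely choices, so probability 1/4; weight (2/11)·(1/4) = 1/22.
If it is in box 2 (prior 1/11): the host has 3 equally likely choices, so probability 1/3; weight (1/11)·(1/3) = 1/33.
If it is in box 3 (prior 5/22): the host has 3 equally likely choices, so probability 1/3; weight (5/22)·(1/3) = 5/66.
If it is in box 4 (prior 5/22): the host opened box 4, so this case is ruled out; weight (5/22)·0 = 0.
If it is in box 5 (prior 3/11): the host has 3 equally likely choices, so probability 1/3; weight (3/11)·(1/3) = 1/11.
The weights sum to 8/33.
So P(the gold coin in box 1 | the host opened box 4) = (1/22) / (8/33) = 3/16.

3/16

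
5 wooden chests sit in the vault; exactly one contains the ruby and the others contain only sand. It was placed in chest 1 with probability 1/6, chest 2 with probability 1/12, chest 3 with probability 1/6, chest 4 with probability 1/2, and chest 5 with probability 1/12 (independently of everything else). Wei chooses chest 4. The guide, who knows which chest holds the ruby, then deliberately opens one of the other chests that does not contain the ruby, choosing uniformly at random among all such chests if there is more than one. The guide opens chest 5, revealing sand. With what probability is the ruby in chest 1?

Condition on the true location of the ruby.
If it is in either of chests 1 and 3 (prior 1/6 each): the guide has 3 equally likely choices, so probability 1/3; weight (1/6)·(1/3) = 1/18 each.
If it is in chest 2 (prior 1/12): the guide has 3 equally likely choices, so probability 1/3; weight (1/12)·(1/3) = 1/36.
If it is in chest 4 (prior 1/2): the guide has 4 equally likely choices, so probability 1/4; weight (1/2)·(1/4) = 1/8.
If it is in chest 5 (prior 1/12): the guide opened chest 5, so this case is ruled out; weight (1/12)·0 = 0.
The weights sum to 19/72.
So P(the ruby in chest 1 | the guide opened chest 5) = (1/18) / (19/72) = 4/19.

4/19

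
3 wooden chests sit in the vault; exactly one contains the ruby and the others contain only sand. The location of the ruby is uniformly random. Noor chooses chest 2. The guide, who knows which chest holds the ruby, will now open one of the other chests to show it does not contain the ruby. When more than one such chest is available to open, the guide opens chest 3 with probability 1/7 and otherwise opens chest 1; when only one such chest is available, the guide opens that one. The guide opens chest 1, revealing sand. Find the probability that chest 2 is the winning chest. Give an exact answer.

6/13

Condition on the true location of the ruby.
If it is in chest 1 (prior 1/3): the guide opened chest 1, so this case is ruled out; weight (1/3)·0 = 0.
If it is in chest 2 (prior 1/3): chest 3 is available but not opened, probability 6/7; weight (1/3)·(6/7) = 2/7.
If it is in chest 3 (prior 1/3): only chest 1 is available, probability 1; weight (1/3)·1 = 1/3.
The weights sum to 13/21.
So P(the ruby in chest 2 | the guide opened chest 1) = (2/7) / (13/21) = 6/13.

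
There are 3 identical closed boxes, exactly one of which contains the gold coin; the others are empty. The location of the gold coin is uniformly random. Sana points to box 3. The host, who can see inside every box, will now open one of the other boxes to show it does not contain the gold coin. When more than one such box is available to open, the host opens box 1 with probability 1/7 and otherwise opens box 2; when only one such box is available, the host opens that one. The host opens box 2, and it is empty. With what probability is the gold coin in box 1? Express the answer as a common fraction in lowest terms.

Apply Bayes' rule, conditioning on where the gold coin actually is.
If it is in box 1 (prior 1/3): only box 2 is available, probability 1; weight (1/3)·1 = 1/3.
If it is in box 2 (prior 1/3): the host opened box 2, so this case is ruled out; weight (1/3)·0 = 0.
If it is in box 3 (prior 1/3): box 1 is available but not opened, probability 6/7; weight (1/3)·(6/7) = 2/7.
The weights sum to 13/21.
So P(the gold coin in box 1 | the host opened box 2) = (1/3) / (13/21) = 7/13.

7/13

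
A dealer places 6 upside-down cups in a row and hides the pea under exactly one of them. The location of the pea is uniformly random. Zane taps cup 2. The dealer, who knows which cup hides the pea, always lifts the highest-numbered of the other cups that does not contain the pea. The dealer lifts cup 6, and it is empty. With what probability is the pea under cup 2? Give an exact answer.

Apply Bayes' rule, conditioning on where the pea actually is.
If it is under any of cups 1, 2, 3, 4, and 5 (prior 1/6 each): cup 6 is the highest-numbered option available, probability 1; weight (1/6)·1 = 1/6 each.
If it is under cup 6 (prior 1/6): the dealer opened cup 6, so this case is ruled out; weight (1/6)·0 = 0.
The weights sum to 5/6.
So P(the pea under cup 2 | the dealer opened cup 6) = (1/6) / (5/6) = 1/5.

1/5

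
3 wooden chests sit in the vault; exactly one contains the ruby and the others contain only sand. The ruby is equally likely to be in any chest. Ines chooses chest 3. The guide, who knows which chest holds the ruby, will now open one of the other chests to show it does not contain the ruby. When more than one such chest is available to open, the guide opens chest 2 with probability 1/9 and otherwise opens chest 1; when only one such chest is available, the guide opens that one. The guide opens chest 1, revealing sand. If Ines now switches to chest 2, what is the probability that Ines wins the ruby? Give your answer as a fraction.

Condition on the true location of the ruby.
If it is in chest 1 (prior 1/3): the guide opened chest 1, so this case is ruled out; weight (1/3)·0 = 0.
If it is in chest 2 (prior 1/3): only chest 1 is available, probability 1; weight (1/3)·1 = 1/3.
If it is in chest 3 (prior 1/3): chest 2 is available but not opened, probability 8/9; weight (1/3)·(8/9) = 8/27.
The weights sum to 17/27.
So P(the ruby in chest 2 | the guide opened chest 1) = (1/3) / (17/27) = 9/17.

9/17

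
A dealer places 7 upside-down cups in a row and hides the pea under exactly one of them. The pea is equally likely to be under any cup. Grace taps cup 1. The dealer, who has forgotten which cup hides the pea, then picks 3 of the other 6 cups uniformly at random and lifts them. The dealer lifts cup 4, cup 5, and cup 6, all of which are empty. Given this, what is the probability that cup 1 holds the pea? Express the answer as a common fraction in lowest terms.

Because the dealer chose which cups to lift without knowing where the pea is, the choice is independent of the prize location. Learning that none of the 3 opened cups holds the pea simply rules out those 3 locations and leaves the remaining 4 cups still equally likely by symmetry.
So P(the pea under cup 1) = 1/4.

1/4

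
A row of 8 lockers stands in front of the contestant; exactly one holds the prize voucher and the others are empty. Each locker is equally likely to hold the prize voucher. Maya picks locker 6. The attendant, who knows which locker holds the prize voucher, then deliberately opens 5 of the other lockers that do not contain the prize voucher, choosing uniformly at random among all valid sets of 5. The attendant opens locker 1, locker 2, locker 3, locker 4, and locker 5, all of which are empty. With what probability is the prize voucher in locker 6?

Apply Bayes' rule, conditioning on where the prize voucher actually is.
If it is in any of lockers 1, 2, 3, 4, and 5 (prior 1/8 each): that locker was opened and seen not to hold the prize — ruled out; weight (1/8)·0 = 0 each.
If it is in locker 6 (prior 1/8): the attendant has 21 equally likely choices, so probability 1/21; weight (1/8)·(1/21) = 1/168.
If it is in either of lockers 7 and 8 (prior 1/8 each): the attendant has 6 equally likely choices, so probability 1/6; weight (1/8)·(1/6) = 1/48 each.
The weights sum to 1/21.
So P(the prize voucher in locker 6 | the attendant opened locker 1, locker 2, locker 3, locker 4, and locker 5) = (1/168) / (1/21) = 1/8.

1/8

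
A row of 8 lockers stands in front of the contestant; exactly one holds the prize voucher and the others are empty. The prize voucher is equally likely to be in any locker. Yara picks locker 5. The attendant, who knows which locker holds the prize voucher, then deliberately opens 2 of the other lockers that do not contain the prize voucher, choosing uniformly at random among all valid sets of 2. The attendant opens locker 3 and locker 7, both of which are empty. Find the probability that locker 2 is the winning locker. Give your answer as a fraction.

7/40

Consider each possible location of the prize voucher in turn.
If it is in any of lockers 1, 2, 4, 6, and 8 (prior 1/8 each): the attendant has 15 equally likely choices, so probability 1/15; weight (1/8)·(1/15) = 1/120 each.
If it is in either of lockers 3 and 7 (prior 1/8 each): that locker was opened and seen not to hold the prize — ruled out; weight (1/8)·0 = 0 each.
If it is in locker 5 (prior 1/8): the attendant has 21 equally likely choices, so probability 1/21; weight (1/8)·(1/21) = 1/168.
The weights sum to 1/21.
So P(the prize voucher in locker 2 | the attendant opened locker 3 and locker 7) = (1/120) / (1/21) = 7/40.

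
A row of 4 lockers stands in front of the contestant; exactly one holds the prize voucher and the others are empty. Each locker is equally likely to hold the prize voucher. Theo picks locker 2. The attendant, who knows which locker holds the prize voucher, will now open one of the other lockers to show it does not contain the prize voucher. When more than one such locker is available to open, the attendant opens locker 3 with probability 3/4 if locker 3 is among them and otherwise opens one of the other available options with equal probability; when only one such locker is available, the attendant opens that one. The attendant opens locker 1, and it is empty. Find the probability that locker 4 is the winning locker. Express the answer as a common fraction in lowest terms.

Consider each possible location of the prize voucher in turn.
If it is in locker 1 (prior 1/4): the attendant opened locker 1, so this case is ruled out; weight (1/4)·0 = 0.
If it is in locker 2 (prior 1/4): locker 3 is available but not opened; locker 1 gets probability (1 − 3/4)/2 = 1/8; weight (1/4)·(1/8) = 1/32.
If it is in locker 3 (prior 1/4): locker 3 holds the prize so is unavailable; the attendant chooses uniformly among the 2 others, probability 1/2; weight (1/4)·(1/2) = 1/8.
If it is in locker 4 (prior 1/4): locker 3 is available but not opened, probability 1/4; weight (1/4)·(1/4) = 1/16.
The weights sum to 7/32.
So P(the prize voucher in locker 4 | the attendant opened locker 1) = (1/16) / (7/32) = 2/7.

2/7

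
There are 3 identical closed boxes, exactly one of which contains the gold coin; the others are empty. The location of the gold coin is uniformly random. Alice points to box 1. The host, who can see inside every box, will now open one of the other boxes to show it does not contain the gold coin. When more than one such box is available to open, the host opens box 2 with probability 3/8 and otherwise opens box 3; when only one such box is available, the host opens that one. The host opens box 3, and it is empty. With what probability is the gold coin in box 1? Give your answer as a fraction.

Condition on the true location of the gold coin.
If it is in box 1 (prior 1/3): box 2 is available but not opened, probability 5/8; weight (1/3)·(5/8) = 5/24.
If it is in box 2 (prior 1/3): only box 3 is available, probability 1; weight (1/3)·1 = 1/3.
If it is in box 3 (prior 1/3): the host opened box 3, so this case is ruled out; weight (1/3)·0 = 0.
The weights sum to 13/24.
So P(the gold coin in box 1 | the host opened box 3) = (5/24) / (13/24) = 5/13.

5/13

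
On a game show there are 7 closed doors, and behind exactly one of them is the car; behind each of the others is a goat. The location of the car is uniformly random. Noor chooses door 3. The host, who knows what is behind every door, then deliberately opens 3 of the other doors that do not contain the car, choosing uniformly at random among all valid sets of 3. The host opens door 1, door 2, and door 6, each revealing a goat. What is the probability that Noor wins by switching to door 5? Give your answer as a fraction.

Condition on the true location of the car.
If it is behind any of doors 1, 2, and 6 (prior 1/7 each): that door was opened and seen not to hold the prize — ruled out; weight (1/7)·0 = 0 each.
If it is behind door 3 (prior 1/7): the host has 20 equally likely choices, so probability 1/20; weight (1/7)·(1/20) = 1/140.
If it is behind any of doors 4, 5, and 7 (prior 1/7 each): the host has 10 equally likely choices, so probability 1/10; weight (1/7)·(1/10) = 1/70 each.
The weights sum to 1/20.
So P(the car behind door 5 | the host opened door 1, door 2, and door 6) = (1/70) / (1/20) = 2/7.

2/7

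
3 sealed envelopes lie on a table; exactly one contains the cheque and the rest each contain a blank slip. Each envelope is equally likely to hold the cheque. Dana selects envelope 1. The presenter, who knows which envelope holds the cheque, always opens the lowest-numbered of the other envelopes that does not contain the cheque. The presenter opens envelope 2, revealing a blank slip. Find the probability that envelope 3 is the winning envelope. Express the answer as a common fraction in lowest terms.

1/2

Condition on the true location of the cheque.
If it is in either of envelopes 1 and 3 (prior 1/3 each): envelope 2 is the lowest-numbered option available, probability 1; weight (1/3)·1 = 1/3 each.
If it is in envelope 2 (prior 1/3): the presenter opened envelope 2, so this case is ruled out; weight (1/3)·0 = 0.
The weights sum to 2/3.
So P(the cheque in envelope 3 | the presenter opened envelope 2) = (1/3) / (2/3) = 1/2.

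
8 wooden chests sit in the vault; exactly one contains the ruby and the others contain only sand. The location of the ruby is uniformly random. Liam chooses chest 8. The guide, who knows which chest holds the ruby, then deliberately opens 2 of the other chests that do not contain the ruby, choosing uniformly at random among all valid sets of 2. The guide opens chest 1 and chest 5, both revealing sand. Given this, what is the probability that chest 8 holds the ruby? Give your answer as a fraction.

1/8

Condition on the true location of the ruby.
If it is in either of chests 1 and 5 (prior 1/8 each): that chest was opened and seen not to hold the prize — ruled out; weight (1/8)·0 = 0 each.
If it is in any of chests 2, 3, 4, 6, and 7 (prior 1/8 each): the guide has 15 equally likely choices, so probability 1/15; weight (1/8)·(1/15) = 1/120 each.
If it is in chest 8 (prior 1/8): the guide has 21 equally likely choices, so probability 1/21; weight (1/8)·(1/21) = 1/168.
The weights sum to 1/21.
So P(the ruby in chest 8 | the guide opened chest 1 and chest 5) = (1/168) / (1/21) = 1/8.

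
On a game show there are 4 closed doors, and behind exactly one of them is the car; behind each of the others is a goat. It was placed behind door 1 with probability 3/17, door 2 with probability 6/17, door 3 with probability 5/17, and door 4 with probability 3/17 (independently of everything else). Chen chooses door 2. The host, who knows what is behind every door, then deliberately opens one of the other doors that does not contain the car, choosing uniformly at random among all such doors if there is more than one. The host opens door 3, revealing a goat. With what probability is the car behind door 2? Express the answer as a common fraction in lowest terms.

2/5

Condition on the true location of the car.
If it is behind either of doors 1 and 4 (prior 3/17 each): the host has 2 equally likely choices, so probability 1/2; weight (3/17)·(1/2) = 3/34 each.
If it is behind door 2 (prior 6/17): the host has 3 equally likely choices, so probability 1/3; weight (6/17)·(1/3) = 2/17.
If it is behind door 3 (prior 5/17): the host opened door 3, so this case is ruled out; weight (5/17)·0 = 0.
The weights sum to 5/17.
So P(the car behind door 2 | the host opened door 3) = (2/17) / (5/17) = 2/5.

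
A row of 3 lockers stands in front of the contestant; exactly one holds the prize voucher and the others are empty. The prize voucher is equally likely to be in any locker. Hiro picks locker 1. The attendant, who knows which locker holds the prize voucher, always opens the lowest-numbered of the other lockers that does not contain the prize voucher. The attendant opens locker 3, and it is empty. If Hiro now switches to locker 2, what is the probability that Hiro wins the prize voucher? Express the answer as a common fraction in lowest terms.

Apply Bayes' rule, conditioning on where the prize voucher actually is.
If it is in locker 1 (prior 1/3): the attendant would have opened locker 2 instead, probability 0; weight (1/3)·0 = 0.
If it is in locker 2 (prior 1/3): locker 3 is the lowest-numbered option available, probability 1; weight (1/3)·1 = 1/3.
If it is in locker 3 (prior 1/3): the attendant opened locker 3, so this case is ruled out; weight (1/3)·0 = 0.
The weights sum to 1/3.
So P(the prize voucher in locker 2 | the attendant opened locker 3) = (1/3) / (1/3) = 1.

1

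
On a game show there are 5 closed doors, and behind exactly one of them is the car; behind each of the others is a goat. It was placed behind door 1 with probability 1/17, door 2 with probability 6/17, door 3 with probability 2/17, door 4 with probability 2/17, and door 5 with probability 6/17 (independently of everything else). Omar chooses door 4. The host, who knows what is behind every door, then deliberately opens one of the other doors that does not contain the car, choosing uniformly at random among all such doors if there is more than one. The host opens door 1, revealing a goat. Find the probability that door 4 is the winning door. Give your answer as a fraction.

3/31

Apply Bayes' rule, conditioning on where the car actually is.
If it is behind door 1 (prior 1/17): the host opened door 1, so this case is ruled out; weight (1/17)·0 = 0.
If it is behind either of doors 2 and 5 (prior 6/17 each): the host has 3 equally likely choices, so probability 1/3; weight (6/17)·(1/3) = 2/17 each.
If it is behind door 3 (prior 2/17): the host has 3 equally likely choices, so probability 1/3; weight (2/17)·(1/3) = 2/51.
If it is behind door 4 (prior 2/17): the host has 4 equally likely choices, so probability 1/4; weight (2/17)·(1/4) = 1/34.
The weights sum to 31/102.
So P(the car behind door 4 | the host opened door 1) = (1/34) / (31/102) = 3/31.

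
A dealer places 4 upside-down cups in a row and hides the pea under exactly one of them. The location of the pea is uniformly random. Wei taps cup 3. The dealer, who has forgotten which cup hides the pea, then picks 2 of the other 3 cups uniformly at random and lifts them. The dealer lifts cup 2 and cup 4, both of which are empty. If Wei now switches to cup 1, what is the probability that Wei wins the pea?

1/2

Condition on the true location of the pea.
If it is under either of cups 1 and 3 (prior 1/4 each): the dealer picks exactly this set with probability 1/3 regardless, and none is the prize; weight (1/4)·(1/3) = 1/12 each.
If it is under either of cups 2 and 4 (prior 1/4 each): that cup was opened and seen not to hold the prize — ruled out; weight (1/4)·0 = 0 each.
The weights sum to 1/6.
So P(the pea under cup 1 | the dealer opened cup 2 and cup 4) = (1/12) / (1/6) = 1/2.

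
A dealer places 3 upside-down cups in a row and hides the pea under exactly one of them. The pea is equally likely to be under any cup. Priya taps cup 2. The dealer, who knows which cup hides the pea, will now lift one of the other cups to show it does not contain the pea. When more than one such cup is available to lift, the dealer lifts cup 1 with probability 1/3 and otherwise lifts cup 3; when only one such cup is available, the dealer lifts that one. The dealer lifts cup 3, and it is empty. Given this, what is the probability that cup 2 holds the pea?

Condition on the true location of the pea.
If it is under cup 1 (prior 1/3): only cup 3 is available, probability 1; weight (1/3)·1 = 1/3.
If it is under cup 2 (prior 1/3): cup 1 is available but not opened, probability 2/3; weight (1/3)·(2/3) = 2/9.
If it is under cup 3 (prior 1/3): the dealer opened cup 3, so this case is ruled out; weight (1/3)·0 = 0.
The weights sum to 5/9.
So P(the pea under cup 2 | the dealer opened cup 3) = (2/9) / (5/9) = 2/5.

2/5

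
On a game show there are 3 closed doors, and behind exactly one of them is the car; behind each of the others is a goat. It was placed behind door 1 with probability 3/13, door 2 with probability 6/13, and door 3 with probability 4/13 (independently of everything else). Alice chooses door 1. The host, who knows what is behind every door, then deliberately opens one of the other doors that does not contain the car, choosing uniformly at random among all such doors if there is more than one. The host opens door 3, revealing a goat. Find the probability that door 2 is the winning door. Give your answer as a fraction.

4/5

Consider each possible location of the car in turn.
If it is behind door 1 (prior 3/13): the host has 2 equally likely choices, so probability 1/2; weight (3/13)·(1/2) = 3/26.
If it is behind door 2 (prior 6/13): the host has no choice, probability 1; weight (6/13)·1 = 6/13.
If it is behind door 3 (prior 4/13): the host opened door 3, so this case is ruled out; weight (4/13)·0 = 0.
The weights sum to 15/26.
So P(the car behind door 2 | the host opened door 3) = (6/13) / (15/26) = 4/5.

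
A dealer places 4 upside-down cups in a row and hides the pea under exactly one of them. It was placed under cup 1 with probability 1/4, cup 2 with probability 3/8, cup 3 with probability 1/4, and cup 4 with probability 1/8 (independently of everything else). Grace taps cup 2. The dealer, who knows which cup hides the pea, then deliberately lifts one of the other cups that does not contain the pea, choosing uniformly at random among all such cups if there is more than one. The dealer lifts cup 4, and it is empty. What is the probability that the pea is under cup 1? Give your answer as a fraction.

1/3

Apply Bayes' rule, conditioning on where the pea actually is.
If it is under either of cups 1 and 3 (prior 1/4 each): the dealer has 2 equally likely choices, so probability 1/2; weight (1/4)·(1/2) = 1/8 each.
If it is under cup 2 (prior 3/8): the dealer has 3 equally likely choices, so probability 1/3; weight (3/8)·(1/3) = 1/8.
If it is under cup 4 (prior 1/8): the dealer opened cup 4, so this case is ruled out; weight (1/8)·0 = 0.
The weights sum to 3/8.
So P(the pea under cup 1 | the dealer opened cup 4) = (1/8) / (3/8) = 1/3.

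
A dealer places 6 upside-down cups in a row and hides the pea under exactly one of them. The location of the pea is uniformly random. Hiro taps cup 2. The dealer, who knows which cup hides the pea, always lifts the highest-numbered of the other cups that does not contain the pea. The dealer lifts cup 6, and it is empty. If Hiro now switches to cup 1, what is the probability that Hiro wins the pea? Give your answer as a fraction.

1/5

Condition on the true location of the pea.
If it is under any of cups 1, 2, 3, 4, and 5 (prior 1/6 each): cup 6 is the highest-numbered option available, probability 1; weight (1/6)·1 = 1/6 each.
If it is under cup 6 (prior 1/6): the dealer opened cup 6, so this case is ruled out; weight (1/6)·0 = 0.
The weights sum to 5/6.
So P(the pea under cup 1 | the dealer opened cup 6) = (1/6) / (5/6) = 1/5.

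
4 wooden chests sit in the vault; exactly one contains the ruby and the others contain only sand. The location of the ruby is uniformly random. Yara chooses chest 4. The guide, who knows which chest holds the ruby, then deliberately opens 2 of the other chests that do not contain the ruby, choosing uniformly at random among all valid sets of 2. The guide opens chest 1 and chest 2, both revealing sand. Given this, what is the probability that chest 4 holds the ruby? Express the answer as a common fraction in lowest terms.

Consider each possible location of the ruby in turn.
If it is in either of chests 1 and 2 (prior 1/4 each): that chest was opened and seen not to hold the prize — ruled out; weight (1/4)·0 = 0 each.
If it is in chest 3 (prior 1/4): the guide has no choice, probability 1; weight (1/4)·1 = 1/4.
If it is in chest 4 (prior 1/4): the guide has 3 equally likely choices, so probability 1/3; weight (1/4)·(1/3) = 1/12.
The weights sum to 1/3.
So P(the ruby in chest 4 | the guide opened chest 1 and chest 2) = (1/12) / (1/3) = 1/4.

1/4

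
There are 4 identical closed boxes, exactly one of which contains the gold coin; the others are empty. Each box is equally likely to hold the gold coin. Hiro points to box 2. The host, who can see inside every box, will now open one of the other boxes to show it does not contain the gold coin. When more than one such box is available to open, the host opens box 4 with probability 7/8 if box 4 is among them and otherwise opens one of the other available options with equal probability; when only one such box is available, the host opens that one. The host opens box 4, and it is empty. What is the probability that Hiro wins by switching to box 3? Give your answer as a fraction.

Consider each possible location of the gold coin in turn.
If it is in any of boxes 1, 2, and 3 (prior 1/4 each): box 4 is available, opened with probability 7/8; weight (1/4)·(7/8) = 7/32 each.
If it is in box 4 (prior 1/4): the host opened box 4, so this case is ruled out; weight (1/4)·0 = 0.
The weights sum to 21/32.
So P(the gold coin in box 3 | the host opened box 4) = (7/32) / (21/32) = 1/3.

1/3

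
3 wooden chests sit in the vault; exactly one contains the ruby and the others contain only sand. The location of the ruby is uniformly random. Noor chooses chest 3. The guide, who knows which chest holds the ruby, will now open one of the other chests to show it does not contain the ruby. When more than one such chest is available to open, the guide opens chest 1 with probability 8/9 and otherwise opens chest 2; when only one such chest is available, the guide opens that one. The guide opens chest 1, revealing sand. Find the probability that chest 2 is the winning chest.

9/17

Condition on the true location of the ruby.
If it is in chest 1 (prior 1/3): the guide opened chest 1, so this case is ruled out; weight (1/3)·0 = 0.
If it is in chest 2 (prior 1/3): only chest 1 is available, probability 1; weight (1/3)·1 = 1/3.
If it is in chest 3 (prior 1/3): chest 1 is available, opened with probability 8/9; weight (1/3)·(8/9) = 8/27.
The weights sum to 17/27.
So P(the ruby in chest 2 | the guide opened chest 1) = (1/3) / (17/27) = 9/17.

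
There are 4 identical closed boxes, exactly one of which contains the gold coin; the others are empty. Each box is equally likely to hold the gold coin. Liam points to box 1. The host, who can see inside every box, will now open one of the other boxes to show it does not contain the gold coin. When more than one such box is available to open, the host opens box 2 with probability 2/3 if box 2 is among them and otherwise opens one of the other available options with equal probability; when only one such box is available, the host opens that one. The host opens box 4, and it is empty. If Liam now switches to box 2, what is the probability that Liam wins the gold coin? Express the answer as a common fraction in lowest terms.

1/2

Apply Bayes' rule, conditioning on where the gold coin actually is.
If it is in box 1 (prior 1/4): box 2 is available but not opened; box 4 gets probability (1 − 2/3)/2 = 1/6; weight (1/4)·(1/6) = 1/24.
If it is in box 2 (prior 1/4): box 2 holds the prize so is unavailable; the host chooses uniformly among the 2 others, probability 1/2; weight (1/4)·(1/2) = 1/8.
If it is in box 3 (prior 1/4): box 2 is available but not opened, probability 1/3; weight (1/4)·(1/3) = 1/12.
If it is in box 4 (prior 1/4): the host opened box 4, so this case is ruled out; weight (1/4)·0 = 0.
The weights sum to 1/4.
So P(the gold coin in box 2 | the host opened box 4) = (1/8) / (1/4) = 1/2.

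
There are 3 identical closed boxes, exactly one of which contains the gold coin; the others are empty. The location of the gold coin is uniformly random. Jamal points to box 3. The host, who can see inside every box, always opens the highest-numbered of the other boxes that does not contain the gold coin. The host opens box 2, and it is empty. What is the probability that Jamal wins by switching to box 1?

Condition on the true location of the gold coin.
If it is in either of boxes 1 and 3 (prior 1/3 each): box 2 is the highest-numbered option available, probability 1; weight (1/3)·1 = 1/3 each.
If it is in box 2 (prior 1/3): the host opened box 2, so this case is ruled out; weight (1/3)·0 = 0.
The weights sum to 2/3.
So P(the gold coin in box 1 | the host opened box 2) = (1/3) / (2/3) = 1/2.

1/2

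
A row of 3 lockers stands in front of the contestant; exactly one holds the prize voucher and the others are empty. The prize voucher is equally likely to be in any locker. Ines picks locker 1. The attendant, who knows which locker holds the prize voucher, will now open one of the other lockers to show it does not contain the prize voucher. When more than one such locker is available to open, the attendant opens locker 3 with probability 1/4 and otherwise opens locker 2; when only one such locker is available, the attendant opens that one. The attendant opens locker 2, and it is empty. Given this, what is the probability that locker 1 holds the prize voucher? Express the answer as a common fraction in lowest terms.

Consider each possible location of the prize voucher in turn.
If it is in locker 1 (prior 1/3): locker 3 is available but not opened, probability 3/4; weight (1/3)·(3/4) = 1/4.
If it is in locker 2 (prior 1/3): the attendant opened locker 2, so this case is ruled out; weight (1/3)·0 = 0.
If it is in locker 3 (prior 1/3): only locker 2 is available, probability 1; weight (1/3)·1 = 1/3.
The weights sum to 7/12.
So P(the prize voucher in locker 1 | the attendant opened locker 2) = (1/4) / (7/12) = 3/7.

3/7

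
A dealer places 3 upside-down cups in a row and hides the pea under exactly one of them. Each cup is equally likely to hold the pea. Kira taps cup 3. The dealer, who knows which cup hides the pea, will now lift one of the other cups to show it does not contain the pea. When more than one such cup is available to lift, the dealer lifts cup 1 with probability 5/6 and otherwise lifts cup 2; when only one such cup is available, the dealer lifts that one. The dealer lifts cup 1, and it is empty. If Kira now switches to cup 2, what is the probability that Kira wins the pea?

6/11

Consider each possible location of the pea in turn.
If it is under cup 1 (prior 1/3): the dealer opened cup 1, so this case is ruled out; weight (1/3)·0 = 0.
If it is under cup 2 (prior 1/3): only cup 1 is available, probability 1; weight (1/3)·1 = 1/3.
If it is under cup 3 (prior 1/3): cup 1 is available, opened with probability 5/6; weight (1/3)·(5/6) = 5/18.
The weights sum to 11/18.
So P(the pea under cup 2 | the dealer opened cup 1) = (1/3) / (11/18) = 6/11.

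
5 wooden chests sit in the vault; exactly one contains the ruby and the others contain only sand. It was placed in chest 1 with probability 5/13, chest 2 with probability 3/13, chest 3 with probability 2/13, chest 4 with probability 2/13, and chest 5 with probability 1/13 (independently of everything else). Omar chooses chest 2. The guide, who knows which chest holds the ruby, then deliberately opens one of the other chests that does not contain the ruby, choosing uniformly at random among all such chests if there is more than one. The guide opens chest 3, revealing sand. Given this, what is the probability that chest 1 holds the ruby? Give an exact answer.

Apply Bayes' rule, conditioning on where the ruby actually is.
If it is in chest 1 (prior 5/13): the guide has 3 equally likely choices, so probability 1/3; weight (5/13)·(1/3) = 5/39.
If it is in chest 2 (prior 3/13): the guide has 4 equally likely choices, so probability 1/4; weight (3/13)·(1/4) = 3/52.
If it is in chest 3 (prior 2/13): the guide opened chest 3, so this case is ruled out; weight (2/13)·0 = 0.
If it is in chest 4 (prior 2/13): the guide has 3 equally likely choices, so probability 1/3; weight (2/13)·(1/3) = 2/39.
If it is in chest 5 (prior 1/13): the guide has 3 equally likely choices, so probability 1/3; weight (1/13)·(1/3) = 1/39.
The weights sum to 41/156.
So P(the ruby in chest 1 | the guide opened chest 3) = (5/39) / (41/156) = 20/41.

20/41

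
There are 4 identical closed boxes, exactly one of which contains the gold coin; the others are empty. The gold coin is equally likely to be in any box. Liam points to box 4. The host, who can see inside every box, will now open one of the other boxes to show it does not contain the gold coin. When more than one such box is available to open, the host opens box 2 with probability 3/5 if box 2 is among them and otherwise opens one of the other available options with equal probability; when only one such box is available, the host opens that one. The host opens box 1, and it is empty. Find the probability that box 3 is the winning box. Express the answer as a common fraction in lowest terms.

Consider each possible location of the gold coin in turn.
If it is in box 1 (prior 1/4): the host opened box 1, so this case is ruled out; weight (1/4)·0 = 0.
If it is in box 2 (prior 1/4): box 2 holds the prize so is unavailable; the host chooses uniformly among the 2 others, probability 1/2; weight (1/4)·(1/2) = 1/8.
If it is in box 3 (prior 1/4): box 2 is available but not opened, probability 2/5; weight (1/4)·(2/5) = 1/10.
If it is in box 4 (prior 1/4): box 2 is available but not opened; box 1 gets probability (1 − 3/5)/2 = 1/5; weight (1/4)·(1/5) = 1/20.
The weights sum to 11/40.
So P(the gold coin in box 3 | the host opened box 1) = (1/10) / (11/40) = 4/11.

4/11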